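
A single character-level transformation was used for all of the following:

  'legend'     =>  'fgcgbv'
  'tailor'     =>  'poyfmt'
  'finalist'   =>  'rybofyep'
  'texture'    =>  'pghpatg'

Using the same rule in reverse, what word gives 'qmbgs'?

money

l(11)→f(5) and e(4)→g(6) fit y≡11x+14 (mod 26); the inverse of 11 mod 26 is 19. This is an affine cipher: with a=0,…,z=25, each position x becomes (11x+14) mod 26.
Decoding qmbgs: q(16)→19·(16−14)≡12=m; m(12)→19·(12−14)≡14=o; b(1)→19·(1−14)≡13=n; g(6)→19·(6−14)≡4=e; s(18)→19·(18−14)≡24=y (all mod 26).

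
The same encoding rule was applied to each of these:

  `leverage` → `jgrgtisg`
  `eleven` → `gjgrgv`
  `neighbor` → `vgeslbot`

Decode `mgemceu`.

l(11)→j(9) and e(4)→g(6) fit y≡19x+8 (mod 26); the inverse of 19 mod 26 is 11. Treating letters as 0–25, the rule is x ↦ 19x + 8 (mod 26).
Undoing it on mgemceu: m(12)→11·(12−8)≡18=s; g(6)→11·(6−8)≡4=e; e(4)→11·(4−8)≡8=i; m(12)→11·(12−8)≡18=s; c(2)→11·(2−8)≡12=m; e(4)→11·(4−8)≡8=i; u(20)→11·(20−8)≡2=c (all mod 26).

seismic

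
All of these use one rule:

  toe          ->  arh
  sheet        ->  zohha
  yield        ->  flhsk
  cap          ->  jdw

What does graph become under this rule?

Vowels shift forward by 3 and consonants shift forward by 7.
Applying it to graph: g(cons)+7=n, r(cons)+7=y, a(vowel)+3=d, p(cons)+7=w, h(cons)+7=o.

nydwo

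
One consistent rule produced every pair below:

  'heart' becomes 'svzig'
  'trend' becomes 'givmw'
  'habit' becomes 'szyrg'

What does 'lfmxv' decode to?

Each pair mirrors across the alphabet (h↔s, e↔v, a↔z): positions sum to 25. Each letter is replaced by its mirror in the alphabet: a↔z, b↔y, c↔x, and so on (the Atbash cipher).
Reversing it on lfmxv: l↔o, f↔u, m↔n, x↔c, v↔e.

ounce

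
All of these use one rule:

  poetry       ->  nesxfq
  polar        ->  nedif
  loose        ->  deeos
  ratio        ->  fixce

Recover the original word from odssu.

sleek

p(15)→n(13) and o(14)→e(4) fit y≡9x+8 (mod 26); the inverse of 9 mod 26 is 3. This is an affine cipher: with a=0,…,z=25, each position x becomes (9x+8) mod 26.
Decoding odssu: o(14)→3·(14−8)≡18=s; d(3)→3·(3−8)≡11=l; s(18)→3·(18−8)≡4=e; s(18)→3·(18−8)≡4=e; u(20)→3·(20−8)≡10=k (all mod 26).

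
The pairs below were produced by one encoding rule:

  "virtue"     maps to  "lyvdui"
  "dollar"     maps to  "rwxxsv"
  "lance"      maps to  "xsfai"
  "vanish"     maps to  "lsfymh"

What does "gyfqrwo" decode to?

Each letter's alphabet position (a=0..z=25) is mapped through 17·x+18 mod 26 — an affine cipher.
Reversing it on gyfqrwo: g(6)→23·(6−18)≡10=k; y(24)→23·(24−18)≡8=i; f(5)→23·(5−18)≡13=n; q(16)→23·(16−18)≡6=g; r(17)→23·(17−18)≡3=d; w(22)→23·(22−18)≡14=o; o(14)→23·(14−18)≡12=m (all mod 26).

kingdom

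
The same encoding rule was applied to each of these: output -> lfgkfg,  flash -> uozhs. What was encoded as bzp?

Each pair mirrors across the alphabet (o↔l, u↔f, t↔g): positions sum to 25. This is the alphabet-reversal cipher (Atbash): a becomes z, b becomes y, etc.
Decoding bzp: b↔y, z↔a, p↔k.

yak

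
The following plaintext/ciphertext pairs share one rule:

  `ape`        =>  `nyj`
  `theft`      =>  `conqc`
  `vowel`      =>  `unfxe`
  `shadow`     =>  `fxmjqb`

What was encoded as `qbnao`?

The output letters match the input read backwards, each shifted +9: ape reversed is epa. Two steps: reverse the string, then apply a Caesar shift of +9.
Reversing it on qbnao: shift back: q−9=h, b−9=s, n−9=e, a−9=r, o−9=f → hserf; then reverse → fresh.

fresh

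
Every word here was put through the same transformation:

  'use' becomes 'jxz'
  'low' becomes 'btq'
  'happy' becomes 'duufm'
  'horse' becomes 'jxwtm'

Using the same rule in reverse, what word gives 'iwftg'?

board

The output letters match the input read backwards, each shifted +5: use reversed is esu. The word is reversed, then every letter is shifted forward by 5.
Undoing it on iwftg: shift back: i−5=d, w−5=r, f−5=a, t−5=o, g−5=b → draob; then reverse → board.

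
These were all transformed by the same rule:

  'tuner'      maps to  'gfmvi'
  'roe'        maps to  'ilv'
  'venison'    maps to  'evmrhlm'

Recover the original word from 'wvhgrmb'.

Each pair mirrors across the alphabet (t↔g, u↔f, n↔m): positions sum to 25. Each letter is replaced by its mirror in the alphabet: a↔z, b↔y, c↔x, and so on (the Atbash cipher).
Undoing it on wvhgrmb: w↔d, v↔e, h↔s, g↔t, r↔i, m↔n, b↔y.

destiny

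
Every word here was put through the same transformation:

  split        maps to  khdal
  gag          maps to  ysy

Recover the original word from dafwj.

Compare letters: s→k is +18, p→h is +18, l→d is +18 — a constant shift. It's a constant shift of +18 (ROT18).
Reversing it on dafwj: d−18=l, a−18=i, f−18=n, w−18=e, j−18=r.

liner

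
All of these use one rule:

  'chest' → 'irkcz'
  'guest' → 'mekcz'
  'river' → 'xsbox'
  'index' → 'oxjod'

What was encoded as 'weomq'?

quick

Shifts by position in chest: pos 0: c→i (+6), pos 1: h→r (+10), pos 2: e→k (+6), pos 3: s→c (+10) — repeating every 2. A repeating key of period 2 is used — shifts +6, +10 over and over.
Reversing it on weomq: w−6=q, e−10=u, o−6=i, m−10=c, q−6=k.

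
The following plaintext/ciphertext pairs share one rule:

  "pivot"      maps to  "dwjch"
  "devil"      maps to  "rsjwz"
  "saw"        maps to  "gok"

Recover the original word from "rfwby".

drink

Compare letters: p→d is +14, i→w is +14, v→j is +14 — a constant shift. Every letter moves 14 places later in the alphabet, wrapping around z→a.
Reversing it on rfwby: r−14=d, f−14=r, w−14=i, b−14=n, y−14=k.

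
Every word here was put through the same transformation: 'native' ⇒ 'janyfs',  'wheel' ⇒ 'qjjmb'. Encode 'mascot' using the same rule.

The output letters match the input read backwards, each shifted +5: native reversed is evitan. Read the word backwards and shift each letter +5.
Applying it to mascot: reverse → tocsam; then shift: t+5=y, o+5=t, c+5=h, s+5=x, a+5=f, m+5=r.

ythxfr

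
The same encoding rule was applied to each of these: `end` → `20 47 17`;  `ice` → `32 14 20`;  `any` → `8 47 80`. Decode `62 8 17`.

sad

The formula is n = 3×(alphabet index, a=1) + 5.
Decoding 62 8 17: 62→(62−5)÷3=19=s, 8→(8−5)÷3=1=a, 17→(17−5)÷3=4=d.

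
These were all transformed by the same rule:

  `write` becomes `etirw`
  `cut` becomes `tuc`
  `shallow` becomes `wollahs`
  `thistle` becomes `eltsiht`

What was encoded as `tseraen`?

nearest

The output letters match the input read backwards: write reversed is etirw. It's just the letters in reverse order.
Undoing it on tseraen: then reverse → nearest.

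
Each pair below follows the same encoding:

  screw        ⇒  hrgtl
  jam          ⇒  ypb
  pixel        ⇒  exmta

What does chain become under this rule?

Compare letters: s→h is +15, c→r is +15, r→g is +15 — a constant shift. Every letter moves 15 places later in the alphabet, wrapping around z→a.
On chain: c+15=r, h+15=w, a+15=p, i+15=x, n+15=c.

rwpxc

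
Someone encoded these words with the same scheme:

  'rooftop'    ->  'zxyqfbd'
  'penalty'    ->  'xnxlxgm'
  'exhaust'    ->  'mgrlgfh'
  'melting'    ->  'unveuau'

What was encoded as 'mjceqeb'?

Each letter shifts forward by (position + 8), i.e. 8, 9, 10, … — the shift grows by one for each successive letter.
Undoing it on mjceqeb: m−8=e, j−9=a, c−10=s, e−11=t, q−12=e, e−13=r, b−14=n.

eastern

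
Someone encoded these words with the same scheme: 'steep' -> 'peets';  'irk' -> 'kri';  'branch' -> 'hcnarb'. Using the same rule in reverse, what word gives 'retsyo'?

oyster

The output letters match the input read backwards: steep reversed is peets. The word is simply reversed.
Undoing it on retsyo: then reverse → oyster.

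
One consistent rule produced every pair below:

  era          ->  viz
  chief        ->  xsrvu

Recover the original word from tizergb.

This is the alphabet-reversal cipher (Atbash): a becomes z, b becomes y, etc.
Decoding tizergb: t↔g, i↔r, z↔a, e↔v, r↔i, g↔t, b↔y.

gravity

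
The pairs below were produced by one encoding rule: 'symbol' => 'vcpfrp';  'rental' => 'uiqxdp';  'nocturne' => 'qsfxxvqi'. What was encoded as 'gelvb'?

Shifts by position in symbol: pos 0: s→v (+3), pos 1: y→c (+4), pos 2: m→p (+3), pos 3: b→f (+4) — repeating every 2. It's a Vigenère-style cipher with numeric key [3,4]: position i shifts by key[i mod 2].
Decoding gelvb: g−3=d, e−4=a, l−3=i, v−4=r, b−3=y.

dairy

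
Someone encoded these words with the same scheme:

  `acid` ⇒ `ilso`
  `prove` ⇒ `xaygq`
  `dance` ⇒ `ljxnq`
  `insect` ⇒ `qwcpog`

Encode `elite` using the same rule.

In acid: a→i is +8, c→l is +9, i→s is +10, d→o is +11 — the shift increases by 1 each position. Each letter shifts forward by (position + 8), i.e. 8, 9, 10, … — the shift grows by one for each successive letter.
Applying it to elite: e+8=m, l+9=u, i+10=s, t+11=e, e+12=q.

museq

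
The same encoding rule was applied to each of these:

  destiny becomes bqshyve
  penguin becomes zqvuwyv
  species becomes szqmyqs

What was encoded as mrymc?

d(3)→b(1) and e(4)→q(16) fit y≡15x+8 (mod 26); the inverse of 15 mod 26 is 7. Each letter's alphabet position (a=0..z=25) is mapped through 15·x+8 mod 26 — an affine cipher.
Undoing it on mrymc: m(12)→7·(12−8)≡2=c; r(17)→7·(17−8)≡11=l; y(24)→7·(24−8)≡8=i; m(12)→7·(12−8)≡2=c; c(2)→7·(2−8)≡10=k (all mod 26).

click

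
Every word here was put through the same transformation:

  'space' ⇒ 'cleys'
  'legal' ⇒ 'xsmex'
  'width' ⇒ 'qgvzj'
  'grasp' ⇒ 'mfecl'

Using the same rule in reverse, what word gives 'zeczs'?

taste

s(18)→c(2) and p(15)→l(11) fit y≡23x+4 (mod 26); the inverse of 23 mod 26 is 17. Each letter's alphabet position (a=0..z=25) is mapped through 23·x+4 mod 26 — an affine cipher.
Undoing it on zeczs: z(25)→17·(25−4)≡19=t; e(4)→17·(4−4)≡0=a; c(2)→17·(2−4)≡18=s; z(25)→17·(25−4)≡19=t; s(18)→17·(18−4)≡4=e (all mod 26).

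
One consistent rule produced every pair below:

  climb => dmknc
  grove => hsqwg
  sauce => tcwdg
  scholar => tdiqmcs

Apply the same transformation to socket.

The shift depends on letter class: consonant c→d is +1, but vowel i→k is +2. Two shifts are in play — +2 for a/e/i/o/u, +1 for every other letter.
For socket: s(cons)+1=t, o(vowel)+2=q, c(cons)+1=d, k(cons)+1=l, e(vowel)+2=g, t(cons)+1=u.

tqdlgu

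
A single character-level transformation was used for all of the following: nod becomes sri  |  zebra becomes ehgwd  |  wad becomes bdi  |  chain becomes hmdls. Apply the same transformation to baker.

gdphw

The shift depends on letter class: consonant n→s is +5, but vowel o→r is +3. Vowels shift forward by 3 and consonants shift forward by 5.
Applying it to baker: b(cons)+5=g, a(vowel)+3=d, k(cons)+5=p, e(vowel)+3=h, r(cons)+5=w.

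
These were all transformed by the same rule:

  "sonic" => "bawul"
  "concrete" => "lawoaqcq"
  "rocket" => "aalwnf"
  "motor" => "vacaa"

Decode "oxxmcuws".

Shifts by position in sonic: pos 0: s→b (+9), pos 1: o→a (+12), pos 2: n→w (+9), pos 3: i→u (+12) — repeating every 2. A repeating key of period 2 is used — shifts +9, +12 over and over.
Reversing it on oxxmcuws: o−9=f, x−12=l, x−9=o, m−12=a, c−9=t, u−12=i, w−9=n, s−12=g.

floating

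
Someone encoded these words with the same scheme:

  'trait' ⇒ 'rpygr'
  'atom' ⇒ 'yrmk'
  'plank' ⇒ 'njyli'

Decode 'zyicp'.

Every letter moves 24 places later in the alphabet, wrapping around z→a.
Undoing it on zyicp: z−24=b, y−24=a, i−24=k, c−24=e, p−24=r.

baker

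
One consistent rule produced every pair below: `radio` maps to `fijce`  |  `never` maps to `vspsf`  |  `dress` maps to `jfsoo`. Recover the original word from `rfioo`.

brass

r(17)→f(5) and a(0)→i(8) fit y≡9x+8 (mod 26); the inverse of 9 mod 26 is 3. Treating letters as 0–25, the rule is x ↦ 9x + 8 (mod 26).
Reversing it on rfioo: r(17)→3·(17−8)≡1=b; f(5)→3·(5−8)≡17=r; i(8)→3·(8−8)≡0=a; o(14)→3·(14−8)≡18=s; o(14)→3·(14−8)≡18=s (all mod 26).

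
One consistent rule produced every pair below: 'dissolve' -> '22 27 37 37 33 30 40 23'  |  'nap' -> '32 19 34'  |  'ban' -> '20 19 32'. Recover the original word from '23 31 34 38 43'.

d is letter #4 and maps to 22: an offset of 18. The number is (letter's place in the alphabet, a=1) + 18.
Undoing it on 23 31 34 38 43: 23→(23−18)÷1=5=e, 31→(31−18)÷1=13=m, 34→(34−18)÷1=16=p, 38→(38−18)÷1=20=t, 43→(43−18)÷1=25=y.

empty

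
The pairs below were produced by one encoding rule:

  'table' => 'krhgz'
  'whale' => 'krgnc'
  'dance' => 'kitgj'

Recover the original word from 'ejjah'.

buddy

The output letters match the input read backwards, each shifted +6: table reversed is elbat. Read the word backwards and shift each letter +6.
Decoding ejjah: shift back: e−6=y, j−6=d, j−6=d, a−6=u, h−6=b → yddub; then reverse → buddy.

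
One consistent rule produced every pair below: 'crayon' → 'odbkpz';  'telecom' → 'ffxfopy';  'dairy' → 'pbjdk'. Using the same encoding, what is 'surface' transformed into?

The shift depends on letter class: consonant c→o is +12, but vowel a→b is +1. The rule splits by letter class: vowels +1, consonants +12.
On surface: s(cons)+12=e, u(vowel)+1=v, r(cons)+12=d, f(cons)+12=r, a(vowel)+1=b, c(cons)+12=o, e(vowel)+1=f.

evdrbof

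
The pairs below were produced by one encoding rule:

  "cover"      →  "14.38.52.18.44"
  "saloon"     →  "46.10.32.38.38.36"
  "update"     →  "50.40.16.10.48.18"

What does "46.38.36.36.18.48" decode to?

With a=1..z=26, the number is 2·pos + 8.
Undoing it on 46.38.36.36.18.48: 46→(46−8)÷2=19=s, 38→(38−8)÷2=15=o, 36→(36−8)÷2=14=n, 36→(36−8)÷2=14=n, 18→(18−8)÷2=5=e, 48→(48−8)÷2=20=t.

sonnet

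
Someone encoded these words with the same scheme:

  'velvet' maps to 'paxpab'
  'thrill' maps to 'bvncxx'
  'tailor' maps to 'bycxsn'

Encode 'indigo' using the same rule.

cltcos

v(21)→p(15) and e(4)→a(0) fit y≡7x+24 (mod 26); the inverse of 7 mod 26 is 15. Treating letters as 0–25, the rule is x ↦ 7x + 24 (mod 26).
Applying it to indigo: i(8)→7·8+24≡2=c; n(13)→7·13+24≡11=l; d(3)→7·3+24≡19=t; i(8)→7·8+24≡2=c; g(6)→7·6+24≡14=o; o(14)→7·14+24≡18=s (all mod 26).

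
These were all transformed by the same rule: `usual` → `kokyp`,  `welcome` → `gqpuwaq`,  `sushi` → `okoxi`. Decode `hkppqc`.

u(20)→k(10) and s(18)→o(14) fit y≡11x+24 (mod 26); the inverse of 11 mod 26 is 19. Each letter's alphabet position (a=0..z=25) is mapped through 11·x+24 mod 26 — an affine cipher.
Reversing it on hkppqc: h(7)→19·(7−24)≡15=p; k(10)→19·(10−24)≡20=u; p(15)→19·(15−24)≡11=l; p(15)→19·(15−24)≡11=l; q(16)→19·(16−24)≡4=e; c(2)→19·(2−24)≡24=y (all mod 26).

pulley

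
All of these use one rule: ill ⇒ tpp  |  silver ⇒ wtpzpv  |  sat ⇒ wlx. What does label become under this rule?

Vowels shift forward by 11 and consonants shift forward by 4.
Applying it to label: l(cons)+4=p, a(vowel)+11=l, b(cons)+4=f, e(vowel)+11=p, l(cons)+4=p.

plfpp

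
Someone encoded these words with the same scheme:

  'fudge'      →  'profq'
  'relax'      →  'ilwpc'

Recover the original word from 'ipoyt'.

The output letters match the input read backwards, each shifted +11: fudge reversed is egduf. Read the word backwards and shift each letter +11.
Undoing it on ipoyt: shift back: i−11=x, p−11=e, o−11=d, y−11=n, t−11=i → xedni; then reverse → index.

index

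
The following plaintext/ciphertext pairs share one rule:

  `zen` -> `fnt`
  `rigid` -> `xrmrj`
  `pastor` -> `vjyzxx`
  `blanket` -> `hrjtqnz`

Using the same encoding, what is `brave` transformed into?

hxjbn

Vowels shift forward by 9 and consonants shift forward by 6.
For brave: b(cons)+6=h, r(cons)+6=x, a(vowel)+9=j, v(cons)+6=b, e(vowel)+9=n.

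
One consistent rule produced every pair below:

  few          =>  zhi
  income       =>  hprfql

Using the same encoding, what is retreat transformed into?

wdhuwhu

The output letters match the input read backwards, each shifted +3: few reversed is wef. Read the word backwards and shift each letter +3.
Applying it to retreat: reverse → taerter; then shift: t+3=w, a+3=d, e+3=h, r+3=u, t+3=w, e+3=h, r+3=u.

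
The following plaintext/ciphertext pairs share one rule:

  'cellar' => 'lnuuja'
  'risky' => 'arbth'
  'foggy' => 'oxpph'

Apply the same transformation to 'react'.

It's a constant shift of +9 (ROT9).
On react: r+9=a, e+9=n, a+9=j, c+9=l, t+9=c.

anjlc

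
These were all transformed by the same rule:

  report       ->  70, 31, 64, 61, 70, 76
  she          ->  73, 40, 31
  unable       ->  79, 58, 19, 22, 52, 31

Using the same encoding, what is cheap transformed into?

r(#18)→70 and e(#5)→31: differences scale by 3, so n = 3·pos + 16. Each letter becomes 3×(its alphabet position, a=1..z=26) + 16.
Applying it to cheap: c=3→25, h=8→40, e=5→31, a=1→19, p=16→64.

25, 40, 31, 19, 64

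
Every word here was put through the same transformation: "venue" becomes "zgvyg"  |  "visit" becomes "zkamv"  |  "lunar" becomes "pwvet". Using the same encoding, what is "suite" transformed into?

wwqxg

Shifts by position in venue: pos 0: v→z (+4), pos 1: e→g (+2), pos 2: n→v (+8), pos 3: u→y (+4), pos 4: e→g (+2) — repeating every 3. The shifts repeat in a cycle of length 3: positions 0,1,… shift by +4, +2, +8, then the pattern repeats.
On suite: s+4=w, u+2=w, i+8=q, t+4=x, e+2=g.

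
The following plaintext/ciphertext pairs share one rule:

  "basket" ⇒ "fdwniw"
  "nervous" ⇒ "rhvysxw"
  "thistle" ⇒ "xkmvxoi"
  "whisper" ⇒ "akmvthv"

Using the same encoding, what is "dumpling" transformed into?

Shifts by position in basket: pos 0: b→f (+4), pos 1: a→d (+3), pos 2: s→w (+4), pos 3: k→n (+3) — repeating every 2. It's a Vigenère-style cipher with numeric key [4,3]: position i shifts by key[i mod 2].
For dumpling: d+4=h, u+3=x, m+4=q, p+3=s, l+4=p, i+3=l, n+4=r, g+3=j.

hxqsplrj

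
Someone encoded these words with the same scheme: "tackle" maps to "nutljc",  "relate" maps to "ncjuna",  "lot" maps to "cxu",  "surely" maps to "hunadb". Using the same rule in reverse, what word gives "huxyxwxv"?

monopoly

The output letters match the input read backwards, each shifted +9: tackle reversed is elkcat. Read the word backwards and shift each letter +9.
Reversing it on huxyxwxv: shift back: h−9=y, u−9=l, x−9=o, y−9=p, x−9=o, w−9=n, x−9=o, v−9=m → yloponom; then reverse → monopoly.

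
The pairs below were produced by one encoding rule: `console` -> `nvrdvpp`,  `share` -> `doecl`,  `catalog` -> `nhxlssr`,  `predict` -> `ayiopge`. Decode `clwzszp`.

Shifts by position in console: pos 0: c→n (+11), pos 1: o→v (+7), pos 2: n→r (+4), pos 3: s→d (+11), pos 4: o→v (+7), pos 5: l→p (+4) — repeating every 3. It's a Vigenère-style cipher with numeric key [11,7,4]: position i shifts by key[i mod 3].
Reversing it on clwzszp: c−11=r, l−7=e, w−4=s, z−11=o, s−7=l, z−4=v, p−11=e.

resolve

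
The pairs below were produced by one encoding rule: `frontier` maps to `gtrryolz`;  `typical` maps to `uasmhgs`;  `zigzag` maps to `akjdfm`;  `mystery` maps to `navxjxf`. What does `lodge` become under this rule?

In frontier: f→g is +1, r→t is +2, o→r is +3, n→r is +4 — the shift increases by 1 each position. Each letter shifts forward by (position + 1), i.e. 1, 2, 3, … — the shift grows by one for each successive letter.
For lodge: l+1=m, o+2=q, d+3=g, g+4=k, e+5=j.

mqgkj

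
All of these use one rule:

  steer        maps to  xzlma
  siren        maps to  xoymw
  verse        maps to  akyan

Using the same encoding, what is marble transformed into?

In steer: s→x is +5, t→z is +6, e→l is +7, e→m is +8 — the shift increases by 1 each position. Letter i (0-indexed) is shifted by i+5, so successive shifts are 5, 6, 7, ….
For marble: m+5=r, a+6=g, r+7=y, b+8=j, l+9=u, e+10=o.

rgyjuo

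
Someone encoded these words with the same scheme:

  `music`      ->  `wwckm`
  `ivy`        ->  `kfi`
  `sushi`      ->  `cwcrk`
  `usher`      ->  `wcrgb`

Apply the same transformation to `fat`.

The shift depends on letter class: consonant m→w is +10, but vowel u→w is +2. The rule splits by letter class: vowels +2, consonants +10.
Applying it to fat: f(cons)+10=p, a(vowel)+2=c, t(cons)+10=d.

pcd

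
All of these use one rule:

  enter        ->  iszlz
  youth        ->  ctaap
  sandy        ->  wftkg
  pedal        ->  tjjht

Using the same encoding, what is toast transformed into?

xtgzb

In enter: e→i is +4, n→s is +5, t→z is +6, e→l is +7 — the shift increases by 1 each position. Letter i (0-indexed) is shifted by i+4, so successive shifts are 4, 5, 6, ….
Applying it to toast: t+4=x, o+5=t, a+6=g, s+7=z, t+8=b.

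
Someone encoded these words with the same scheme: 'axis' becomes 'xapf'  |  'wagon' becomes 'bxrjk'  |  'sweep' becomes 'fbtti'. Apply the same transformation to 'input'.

pkide

a(0)→x(23) and x(23)→a(0) fit y≡25x+23 (mod 26); the inverse of 25 mod 26 is 25. Treating letters as 0–25, the rule is x ↦ 25x + 23 (mod 26).
On input: i(8)→25·8+23≡15=p; n(13)→25·13+23≡10=k; p(15)→25·15+23≡8=i; u(20)→25·20+23≡3=d; t(19)→25·19+23≡4=e (all mod 26).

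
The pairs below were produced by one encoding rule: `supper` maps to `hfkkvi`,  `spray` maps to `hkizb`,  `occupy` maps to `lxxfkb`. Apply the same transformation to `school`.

hxsllo

Each pair mirrors across the alphabet (s↔h, u↔f, p↔k): positions sum to 25. This is the alphabet-reversal cipher (Atbash): a becomes z, b becomes y, etc.
On school: s↔h, c↔x, h↔s, o↔l, o↔l, l↔o.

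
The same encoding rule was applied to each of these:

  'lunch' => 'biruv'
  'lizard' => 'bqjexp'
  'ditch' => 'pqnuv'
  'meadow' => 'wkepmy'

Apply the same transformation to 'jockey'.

l(11)→b(1) and u(20)→i(8) fit y≡21x+4 (mod 26); the inverse of 21 mod 26 is 5. Treating letters as 0–25, the rule is x ↦ 21x + 4 (mod 26).
Applying it to jockey: j(9)→21·9+4≡11=l; o(14)→21·14+4≡12=m; c(2)→21·2+4≡20=u; k(10)→21·10+4≡6=g; e(4)→21·4+4≡10=k; y(24)→21·24+4≡14=o (all mod 26).

lmugko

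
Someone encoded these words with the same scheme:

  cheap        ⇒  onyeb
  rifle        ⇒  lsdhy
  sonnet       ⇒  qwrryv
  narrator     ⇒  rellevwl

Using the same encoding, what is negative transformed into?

ryievsfy

c(2)→o(14) and h(7)→n(13) fit y≡5x+4 (mod 26); the inverse of 5 mod 26 is 21. Treating letters as 0–25, the rule is x ↦ 5x + 4 (mod 26).
Applying it to negative: n(13)→5·13+4≡17=r; e(4)→5·4+4≡24=y; g(6)→5·6+4≡8=i; a(0)→5·0+4≡4=e; t(19)→5·19+4≡21=v; i(8)→5·8+4≡18=s; v(21)→5·21+4≡5=f; e(4)→5·4+4≡24=y (all mod 26).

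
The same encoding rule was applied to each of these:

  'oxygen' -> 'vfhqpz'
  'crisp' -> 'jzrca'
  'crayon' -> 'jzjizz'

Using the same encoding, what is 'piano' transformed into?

wqjxz

The shift increases by 1 at each position, starting from +7: 7, 8, 9, ….
For piano: p+7=w, i+8=q, a+9=j, n+10=x, o+11=z.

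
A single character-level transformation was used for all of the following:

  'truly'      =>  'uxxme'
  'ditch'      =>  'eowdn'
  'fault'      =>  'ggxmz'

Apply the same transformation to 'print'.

qxloz

A repeating key of period 3 is used — shifts +1, +6, +3 over and over.
On print: p+1=q, r+6=x, i+3=l, n+1=o, t+6=z.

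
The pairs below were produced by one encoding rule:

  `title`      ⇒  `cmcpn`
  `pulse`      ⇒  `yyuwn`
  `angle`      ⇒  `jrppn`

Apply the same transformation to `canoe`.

The shifts repeat in a cycle of length 2: positions 0,1,… shift by +9, +4, then the pattern repeats.
Applying it to canoe: c+9=l, a+4=e, n+9=w, o+4=s, e+9=n.

lewsn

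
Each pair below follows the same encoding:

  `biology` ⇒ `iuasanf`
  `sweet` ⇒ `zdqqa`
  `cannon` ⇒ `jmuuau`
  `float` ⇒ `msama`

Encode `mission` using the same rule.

The rule splits by letter class: vowels +12, consonants +7.
Applying it to mission: m(cons)+7=t, i(vowel)+12=u, s(cons)+7=z, s(cons)+7=z, i(vowel)+12=u, o(vowel)+12=a, n(cons)+7=u.

tuzzuau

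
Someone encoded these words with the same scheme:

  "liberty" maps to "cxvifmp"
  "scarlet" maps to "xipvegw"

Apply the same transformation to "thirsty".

The output letters match the input read backwards, each shifted +4: liberty reversed is ytrebil. Read the word backwards and shift each letter +4.
Applying it to thirsty: reverse → ytsriht; then shift: y+4=c, t+4=x, s+4=w, r+4=v, i+4=m, h+4=l, t+4=x.

cxwvmlx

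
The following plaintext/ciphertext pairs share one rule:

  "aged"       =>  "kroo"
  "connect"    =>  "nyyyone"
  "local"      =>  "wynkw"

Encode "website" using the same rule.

Vowels shift forward by 10 and consonants shift forward by 11.
For website: w(cons)+11=h, e(vowel)+10=o, b(cons)+11=m, s(cons)+11=d, i(vowel)+10=s, t(cons)+11=e, e(vowel)+10=o.

homdseo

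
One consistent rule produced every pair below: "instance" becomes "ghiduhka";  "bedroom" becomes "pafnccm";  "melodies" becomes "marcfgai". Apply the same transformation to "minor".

mghcn

Each letter's alphabet position (a=0..z=25) is mapped through 21·x+20 mod 26 — an affine cipher.
On minor: m(12)→21·12+20≡12=m; i(8)→21·8+20≡6=g; n(13)→21·13+20≡7=h; o(14)→21·14+20≡2=c; r(17)→21·17+20≡13=n (all mod 26).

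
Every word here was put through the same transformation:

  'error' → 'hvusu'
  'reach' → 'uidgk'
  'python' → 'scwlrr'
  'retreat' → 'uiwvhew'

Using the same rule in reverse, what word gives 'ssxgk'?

pouch

Shifts by position in error: pos 0: e→h (+3), pos 1: r→v (+4), pos 2: r→u (+3), pos 3: o→s (+4) — repeating every 2. It's a Vigenère-style cipher with numeric key [3,4]: position i shifts by key[i mod 2].
Decoding ssxgk: s−3=p, s−4=o, x−3=u, g−4=c, k−3=h.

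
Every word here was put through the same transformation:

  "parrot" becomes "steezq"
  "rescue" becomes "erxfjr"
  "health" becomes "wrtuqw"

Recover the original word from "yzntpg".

p(15)→s(18) and a(0)→t(19) fit y≡19x+19 (mod 26); the inverse of 19 mod 26 is 11. This is an affine cipher: with a=0,…,z=25, each position x becomes (19x+19) mod 26.
Undoing it on yzntpg: y(24)→11·(24−19)≡3=d; z(25)→11·(25−19)≡14=o; n(13)→11·(13−19)≡12=m; t(19)→11·(19−19)≡0=a; p(15)→11·(15−19)≡8=i; g(6)→11·(6−19)≡13=n (all mod 26).

domain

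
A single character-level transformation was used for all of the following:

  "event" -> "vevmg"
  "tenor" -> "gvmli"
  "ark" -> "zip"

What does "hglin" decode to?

storm

This is the alphabet-reversal cipher (Atbash): a becomes z, b becomes y, etc.
Reversing it on hglin: h↔s, g↔t, l↔o, i↔r, n↔m.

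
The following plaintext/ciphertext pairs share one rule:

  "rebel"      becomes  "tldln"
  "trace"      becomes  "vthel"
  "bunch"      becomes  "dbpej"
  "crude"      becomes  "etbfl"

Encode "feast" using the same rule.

hlhuv

The shift depends on letter class: consonant r→t is +2, but vowel e→l is +7. The rule splits by letter class: vowels +7, consonants +2.
For feast: f(cons)+2=h, e(vowel)+7=l, a(vowel)+7=h, s(cons)+2=u, t(cons)+2=v.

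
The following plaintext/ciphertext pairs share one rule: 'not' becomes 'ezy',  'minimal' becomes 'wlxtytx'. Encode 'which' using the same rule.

The word is reversed, then every letter is shifted forward by 11.
On which: reverse → hcihw; then shift: h+11=s, c+11=n, i+11=t, h+11=s, w+11=h.

sntsh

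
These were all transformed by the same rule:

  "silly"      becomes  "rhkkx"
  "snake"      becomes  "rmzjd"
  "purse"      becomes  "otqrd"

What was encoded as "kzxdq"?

Compare letters: s→r is +25, i→h is +25, l→k is +25 — a constant shift. Every letter moves 25 places later in the alphabet, wrapping around z→a.
Decoding kzxdq: k−25=l, z−25=a, x−25=y, d−25=e, q−25=r.

layer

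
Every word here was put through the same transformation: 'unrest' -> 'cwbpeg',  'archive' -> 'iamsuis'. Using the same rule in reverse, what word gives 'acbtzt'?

Each letter shifts forward by (position + 8), i.e. 8, 9, 10, … — the shift grows by one for each successive letter.
Reversing it on acbtzt: a−8=s, c−9=t, b−10=r, t−11=i, z−12=n, t−13=g.

string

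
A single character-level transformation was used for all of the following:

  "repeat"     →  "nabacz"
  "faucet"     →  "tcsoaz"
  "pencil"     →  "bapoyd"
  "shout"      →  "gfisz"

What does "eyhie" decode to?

r(17)→n(13) and e(4)→a(0) fit y≡19x+2 (mod 26); the inverse of 19 mod 26 is 11. Each letter's alphabet position (a=0..z=25) is mapped through 19·x+2 mod 26 — an affine cipher.
Decoding eyhie: e(4)→11·(4−2)≡22=w; y(24)→11·(24−2)≡8=i; h(7)→11·(7−2)≡3=d; i(8)→11·(8−2)≡14=o; e(4)→11·(4−2)≡22=w (all mod 26).

widow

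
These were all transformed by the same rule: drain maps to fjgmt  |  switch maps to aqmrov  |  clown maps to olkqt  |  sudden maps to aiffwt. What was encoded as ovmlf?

child

d(3)→f(5) and r(17)→j(9) fit y≡17x+6 (mod 26); the inverse of 17 mod 26 is 23. This is an affine cipher: with a=0,…,z=25, each position x becomes (17x+6) mod 26.
Undoing it on ovmlf: o(14)→23·(14−6)≡2=c; v(21)→23·(21−6)≡7=h; m(12)→23·(12−6)≡8=i; l(11)→23·(11−6)≡11=l; f(5)→23·(5−6)≡3=d (all mod 26).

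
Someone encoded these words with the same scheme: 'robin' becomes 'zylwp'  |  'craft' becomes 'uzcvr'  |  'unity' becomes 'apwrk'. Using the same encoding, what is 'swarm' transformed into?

isczg

r(17)→z(25) and o(14)→y(24) fit y≡9x+2 (mod 26); the inverse of 9 mod 26 is 3. Treating letters as 0–25, the rule is x ↦ 9x + 2 (mod 26).
Applying it to swarm: s(18)→9·18+2≡8=i; w(22)→9·22+2≡18=s; a(0)→9·0+2≡2=c; r(17)→9·17+2≡25=z; m(12)→9·12+2≡6=g (all mod 26).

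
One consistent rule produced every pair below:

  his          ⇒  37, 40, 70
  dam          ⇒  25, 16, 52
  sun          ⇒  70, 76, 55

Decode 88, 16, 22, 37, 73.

The formula is n = 3×(alphabet index, a=1) + 13.
Decoding 88, 16, 22, 37, 73: 88→(88−13)÷3=25=y, 16→(16−13)÷3=1=a, 22→(22−13)÷3=3=c, 37→(37−13)÷3=8=h, 73→(73−13)÷3=20=t.

yacht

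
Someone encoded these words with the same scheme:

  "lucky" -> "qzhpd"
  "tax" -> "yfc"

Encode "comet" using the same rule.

htrjy

Compare letters: l→q is +5, u→z is +5, c→h is +5 — a constant shift. Each letter is shifted forward by 5 in the alphabet (a Caesar shift of +5).
For comet: c+5=h, o+5=t, m+5=r, e+5=j, t+5=y.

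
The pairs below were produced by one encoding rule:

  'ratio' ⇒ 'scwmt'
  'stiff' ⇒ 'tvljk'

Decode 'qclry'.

paint

In ratio: r→s is +1, a→c is +2, t→w is +3, i→m is +4 — the shift increases by 1 each position. The shift increases by 1 at each position, starting from +1: 1, 2, 3, ….
Reversing it on qclry: q−1=p, c−2=a, l−3=i, r−4=n, y−5=t.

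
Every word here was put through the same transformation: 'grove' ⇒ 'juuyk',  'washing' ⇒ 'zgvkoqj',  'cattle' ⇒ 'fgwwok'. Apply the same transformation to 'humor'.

The shift depends on letter class: consonant g→j is +3, but vowel o→u is +6. Two shifts are in play — +6 for a/e/i/o/u, +3 for every other letter.
For humor: h(cons)+3=k, u(vowel)+6=a, m(cons)+3=p, o(vowel)+6=u, r(cons)+3=u.

kapuu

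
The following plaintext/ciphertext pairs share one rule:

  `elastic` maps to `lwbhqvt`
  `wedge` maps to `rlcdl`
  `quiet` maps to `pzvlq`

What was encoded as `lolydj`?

energy

e(4)→l(11) and l(11)→w(22) fit y≡9x+1 (mod 26); the inverse of 9 mod 26 is 3. This is an affine cipher: with a=0,…,z=25, each position x becomes (9x+1) mod 26.
Reversing it on lolydj: l(11)→3·(11−1)≡4=e; o(14)→3·(14−1)≡13=n; l(11)→3·(11−1)≡4=e; y(24)→3·(24−1)≡17=r; d(3)→3·(3−1)≡6=g; j(9)→3·(9−1)≡24=y (all mod 26).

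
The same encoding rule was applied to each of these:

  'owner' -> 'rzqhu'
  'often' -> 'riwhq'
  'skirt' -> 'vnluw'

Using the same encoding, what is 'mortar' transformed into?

pruwdu

Each letter is shifted forward by 3 in the alphabet (a Caesar shift of +3).
For mortar: m+3=p, o+3=r, r+3=u, t+3=w, a+3=d, r+3=u.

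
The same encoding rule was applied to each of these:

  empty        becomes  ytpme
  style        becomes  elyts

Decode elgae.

The output letters match the input read backwards: empty reversed is ytpme. The word is simply reversed.
Reversing it on elgae: then reverse → eagle.

eagle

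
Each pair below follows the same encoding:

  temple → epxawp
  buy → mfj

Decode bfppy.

Each letter is shifted forward by 11 in the alphabet (a Caesar shift of +11).
Reversing it on bfppy: b−11=q, f−11=u, p−11=e, p−11=e, y−11=n.

queen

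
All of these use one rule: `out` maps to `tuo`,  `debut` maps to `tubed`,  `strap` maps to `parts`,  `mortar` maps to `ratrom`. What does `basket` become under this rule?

It's just the letters in reverse order.
Applying it to basket: reverse → teksab.

teksab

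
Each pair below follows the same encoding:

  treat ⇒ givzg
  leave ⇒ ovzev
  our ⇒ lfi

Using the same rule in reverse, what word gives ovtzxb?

legacy

Each pair mirrors across the alphabet (t↔g, r↔i, e↔v): positions sum to 25. Each letter is replaced by its mirror in the alphabet: a↔z, b↔y, c↔x, and so on (the Atbash cipher).
Decoding ovtzxb: o↔l, v↔e, t↔g, z↔a, x↔c, b↔y.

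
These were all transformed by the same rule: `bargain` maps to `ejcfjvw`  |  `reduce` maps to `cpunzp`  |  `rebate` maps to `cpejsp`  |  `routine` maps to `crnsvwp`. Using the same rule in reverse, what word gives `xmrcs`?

b(1)→e(4) and a(0)→j(9) fit y≡21x+9 (mod 26); the inverse of 21 mod 26 is 5. Treating letters as 0–25, the rule is x ↦ 21x + 9 (mod 26).
Decoding xmrcs: x(23)→5·(23−9)≡18=s; m(12)→5·(12−9)≡15=p; r(17)→5·(17−9)≡14=o; c(2)→5·(2−9)≡17=r; s(18)→5·(18−9)≡19=t (all mod 26).

sport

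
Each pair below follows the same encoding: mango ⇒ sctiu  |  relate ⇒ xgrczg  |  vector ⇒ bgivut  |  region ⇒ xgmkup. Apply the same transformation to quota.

The shifts repeat in a cycle of length 2: positions 0,1,… shift by +6, +2, then the pattern repeats.
On quota: q+6=w, u+2=w, o+6=u, t+2=v, a+6=g.

wwuvg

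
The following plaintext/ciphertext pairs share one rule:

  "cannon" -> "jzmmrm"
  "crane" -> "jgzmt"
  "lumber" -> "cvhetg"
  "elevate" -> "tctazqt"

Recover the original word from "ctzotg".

c(2)→j(9) and a(0)→z(25) fit y≡5x+25 (mod 26); the inverse of 5 mod 26 is 21. Each letter's alphabet position (a=0..z=25) is mapped through 5·x+25 mod 26 — an affine cipher.
Undoing it on ctzotg: c(2)→21·(2−25)≡11=l; t(19)→21·(19−25)≡4=e; z(25)→21·(25−25)≡0=a; o(14)→21·(14−25)≡3=d; t(19)→21·(19−25)≡4=e; g(6)→21·(6−25)≡17=r (all mod 26).

leader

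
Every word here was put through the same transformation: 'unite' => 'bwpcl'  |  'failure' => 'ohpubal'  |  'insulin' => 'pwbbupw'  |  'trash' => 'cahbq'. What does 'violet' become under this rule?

epvulc

The shift depends on letter class: consonant n→w is +9, but vowel u→b is +7. Vowels shift forward by 7 and consonants shift forward by 9.
On violet: v(cons)+9=e, i(vowel)+7=p, o(vowel)+7=v, l(cons)+9=u, e(vowel)+7=l, t(cons)+9=c.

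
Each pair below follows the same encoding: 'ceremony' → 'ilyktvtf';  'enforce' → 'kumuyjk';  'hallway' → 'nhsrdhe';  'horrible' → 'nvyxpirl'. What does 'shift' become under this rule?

Shifts by position in ceremony: pos 0: c→i (+6), pos 1: e→l (+7), pos 2: r→y (+7), pos 3: e→k (+6), pos 4: m→t (+7), pos 5: o→v (+7) — repeating every 3. The shifts repeat in a cycle of length 3: positions 0,1,… shift by +6, +7, +7, then the pattern repeats.
Applying it to shift: s+6=y, h+7=o, i+7=p, f+6=l, t+7=a.

yopla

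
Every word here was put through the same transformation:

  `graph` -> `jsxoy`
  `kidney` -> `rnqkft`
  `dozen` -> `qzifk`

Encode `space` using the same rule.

hoxbf

g(6)→j(9) and r(17)→s(18) fit y≡15x+23 (mod 26); the inverse of 15 mod 26 is 7. This is an affine cipher: with a=0,…,z=25, each position x becomes (15x+23) mod 26.
For space: s(18)→15·18+23≡7=h; p(15)→15·15+23≡14=o; a(0)→15·0+23≡23=x; c(2)→15·2+23≡1=b; e(4)→15·4+23≡5=f (all mod 26).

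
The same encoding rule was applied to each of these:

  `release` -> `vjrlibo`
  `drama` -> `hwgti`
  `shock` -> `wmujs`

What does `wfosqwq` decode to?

sailing

In release: r→v is +4, e→j is +5, l→r is +6, e→l is +7 — the shift increases by 1 each position. The shift increases by 1 at each position, starting from +4: 4, 5, 6, ….
Reversing it on wfosqwq: w−4=s, f−5=a, o−6=i, s−7=l, q−8=i, w−9=n, q−10=g.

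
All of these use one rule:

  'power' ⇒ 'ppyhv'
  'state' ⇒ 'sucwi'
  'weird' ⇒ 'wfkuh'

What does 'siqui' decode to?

shore

In power: p→p is +0, o→p is +1, w→y is +2, e→h is +3 — the shift increases by 1 each position. Letter i (0-indexed) is shifted by i+0, so successive shifts are 0, 1, 2, ….
Undoing it on siqui: s−0=s, i−1=h, q−2=o, u−3=r, i−4=e.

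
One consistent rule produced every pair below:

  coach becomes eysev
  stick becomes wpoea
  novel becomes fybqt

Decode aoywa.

c(2)→e(4) and o(14)→y(24) fit y≡19x+18 (mod 26); the inverse of 19 mod 26 is 11. Treating letters as 0–25, the rule is x ↦ 19x + 18 (mod 26).
Reversing it on aoywa: a(0)→11·(0−18)≡10=k; o(14)→11·(14−18)≡8=i; y(24)→11·(24−18)≡14=o; w(22)→11·(22−18)≡18=s; a(0)→11·(0−18)≡10=k (all mod 26).

kiosk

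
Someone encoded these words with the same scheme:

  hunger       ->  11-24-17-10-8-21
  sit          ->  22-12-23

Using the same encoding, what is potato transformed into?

19-18-23-4-23-18

h is letter #8 and maps to 11: an offset of 3. The number is (letter's place in the alphabet, a=1) + 3.
On potato: p=16→19, o=15→18, t=20→23, a=1→4, t=20→23, o=15→18.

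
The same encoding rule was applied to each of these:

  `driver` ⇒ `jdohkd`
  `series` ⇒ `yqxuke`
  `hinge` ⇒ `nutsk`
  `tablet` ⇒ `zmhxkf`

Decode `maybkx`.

Shifts by position in driver: pos 0: d→j (+6), pos 1: r→d (+12), pos 2: i→o (+6), pos 3: v→h (+12) — repeating every 2. The shifts repeat in a cycle of length 2: positions 0,1,… shift by +6, +12, then the pattern repeats.
Reversing it on maybkx: m−6=g, a−12=o, y−6=s, b−12=p, k−6=e, x−12=l.

gospel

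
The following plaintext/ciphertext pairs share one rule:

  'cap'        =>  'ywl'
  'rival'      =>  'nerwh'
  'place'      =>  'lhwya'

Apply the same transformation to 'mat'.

Compare letters: c→y is +22, a→w is +22, p→l is +22 — a constant shift. Each letter is shifted forward by 22 in the alphabet (a Caesar shift of +22).
Applying it to mat: m+22=i, a+22=w, t+22=p.

iwp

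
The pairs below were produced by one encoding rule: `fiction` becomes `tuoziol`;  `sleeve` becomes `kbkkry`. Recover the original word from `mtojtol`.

The word is reversed, then every letter is shifted forward by 6.
Undoing it on mtojtol: shift back: m−6=g, t−6=n, o−6=i, j−6=d, t−6=n, o−6=i, l−6=f → gnidnif; then reverse → finding.

finding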